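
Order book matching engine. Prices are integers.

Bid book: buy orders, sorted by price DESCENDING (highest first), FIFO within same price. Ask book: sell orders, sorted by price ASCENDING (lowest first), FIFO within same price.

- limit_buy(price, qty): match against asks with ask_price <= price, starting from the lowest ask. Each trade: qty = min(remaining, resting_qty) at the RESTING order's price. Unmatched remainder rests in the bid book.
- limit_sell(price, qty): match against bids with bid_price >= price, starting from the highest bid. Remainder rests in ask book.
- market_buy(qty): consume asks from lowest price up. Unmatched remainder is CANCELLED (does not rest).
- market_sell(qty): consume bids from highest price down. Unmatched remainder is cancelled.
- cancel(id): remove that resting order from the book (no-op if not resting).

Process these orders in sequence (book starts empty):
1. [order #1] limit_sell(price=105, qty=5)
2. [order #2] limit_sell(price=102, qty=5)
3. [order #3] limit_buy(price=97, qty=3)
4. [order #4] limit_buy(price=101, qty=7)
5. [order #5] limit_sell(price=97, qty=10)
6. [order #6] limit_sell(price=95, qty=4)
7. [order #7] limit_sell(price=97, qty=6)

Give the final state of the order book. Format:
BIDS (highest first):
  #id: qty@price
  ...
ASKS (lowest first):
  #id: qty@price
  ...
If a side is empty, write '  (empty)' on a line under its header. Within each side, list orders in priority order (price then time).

After op 1 [order #1] limit_sell(price=105, qty=5): fills=none; bids=[-] asks=[#1:5@105]
After op 2 [order #2] limit_sell(price=102, qty=5): fills=none; bids=[-] asks=[#2:5@102 #1:5@105]
After op 3 [order #3] limit_buy(price=97, qty=3): fills=none; bids=[#3:3@97] asks=[#2:5@102 #1:5@105]
After op 4 [order #4] limit_buy(price=101, qty=7): fills=none; bids=[#4:7@101 #3:3@97] asks=[#2:5@102 #1:5@105]
After op 5 [order #5] limit_sell(price=97, qty=10): fills=#4x#5:7@101 #3x#5:3@97; bids=[-] asks=[#2:5@102 #1:5@105]
After op 6 [order #6] limit_sell(price=95, qty=4): fills=none; bids=[-] asks=[#6:4@95 #2:5@102 #1:5@105]
After op 7 [order #7] limit_sell(price=97, qty=6): fills=none; bids=[-] asks=[#6:4@95 #7:6@97 #2:5@102 #1:5@105]

Answer: BIDS (highest first):
  (empty)
ASKS (lowest first):
  #6: 4@95
  #7: 6@97
  #2: 5@102
  #1: 5@105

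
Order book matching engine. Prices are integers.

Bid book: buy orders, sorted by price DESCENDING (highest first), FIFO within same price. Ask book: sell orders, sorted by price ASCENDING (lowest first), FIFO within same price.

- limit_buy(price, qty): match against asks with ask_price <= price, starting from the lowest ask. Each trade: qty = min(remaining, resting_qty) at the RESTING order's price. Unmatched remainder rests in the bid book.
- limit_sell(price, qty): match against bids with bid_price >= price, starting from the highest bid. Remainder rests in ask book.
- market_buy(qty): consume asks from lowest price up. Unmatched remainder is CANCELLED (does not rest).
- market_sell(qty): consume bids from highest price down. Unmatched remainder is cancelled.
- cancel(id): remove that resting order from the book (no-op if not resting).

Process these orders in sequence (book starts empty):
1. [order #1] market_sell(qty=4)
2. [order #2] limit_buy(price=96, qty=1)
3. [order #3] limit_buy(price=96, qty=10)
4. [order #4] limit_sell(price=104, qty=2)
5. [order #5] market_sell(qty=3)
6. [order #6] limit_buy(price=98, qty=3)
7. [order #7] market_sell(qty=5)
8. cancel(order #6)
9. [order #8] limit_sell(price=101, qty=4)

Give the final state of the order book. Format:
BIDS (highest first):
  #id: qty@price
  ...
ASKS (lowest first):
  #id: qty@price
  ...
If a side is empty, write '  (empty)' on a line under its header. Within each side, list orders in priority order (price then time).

Answer: BIDS (highest first):
  #3: 6@96
ASKS (lowest first):
  #8: 4@101
  #4: 2@104

Derivation:
After op 1 [order #1] market_sell(qty=4): fills=none; bids=[-] asks=[-]
After op 2 [order #2] limit_buy(price=96, qty=1): fills=none; bids=[#2:1@96] asks=[-]
After op 3 [order #3] limit_buy(price=96, qty=10): fills=none; bids=[#2:1@96 #3:10@96] asks=[-]
After op 4 [order #4] limit_sell(price=104, qty=2): fills=none; bids=[#2:1@96 #3:10@96] asks=[#4:2@104]
After op 5 [order #5] market_sell(qty=3): fills=#2x#5:1@96 #3x#5:2@96; bids=[#3:8@96] asks=[#4:2@104]
After op 6 [order #6] limit_buy(price=98, qty=3): fills=none; bids=[#6:3@98 #3:8@96] asks=[#4:2@104]
After op 7 [order #7] market_sell(qty=5): fills=#6x#7:3@98 #3x#7:2@96; bids=[#3:6@96] asks=[#4:2@104]
After op 8 cancel(order #6): fills=none; bids=[#3:6@96] asks=[#4:2@104]
After op 9 [order #8] limit_sell(price=101, qty=4): fills=none; bids=[#3:6@96] asks=[#8:4@101 #4:2@104]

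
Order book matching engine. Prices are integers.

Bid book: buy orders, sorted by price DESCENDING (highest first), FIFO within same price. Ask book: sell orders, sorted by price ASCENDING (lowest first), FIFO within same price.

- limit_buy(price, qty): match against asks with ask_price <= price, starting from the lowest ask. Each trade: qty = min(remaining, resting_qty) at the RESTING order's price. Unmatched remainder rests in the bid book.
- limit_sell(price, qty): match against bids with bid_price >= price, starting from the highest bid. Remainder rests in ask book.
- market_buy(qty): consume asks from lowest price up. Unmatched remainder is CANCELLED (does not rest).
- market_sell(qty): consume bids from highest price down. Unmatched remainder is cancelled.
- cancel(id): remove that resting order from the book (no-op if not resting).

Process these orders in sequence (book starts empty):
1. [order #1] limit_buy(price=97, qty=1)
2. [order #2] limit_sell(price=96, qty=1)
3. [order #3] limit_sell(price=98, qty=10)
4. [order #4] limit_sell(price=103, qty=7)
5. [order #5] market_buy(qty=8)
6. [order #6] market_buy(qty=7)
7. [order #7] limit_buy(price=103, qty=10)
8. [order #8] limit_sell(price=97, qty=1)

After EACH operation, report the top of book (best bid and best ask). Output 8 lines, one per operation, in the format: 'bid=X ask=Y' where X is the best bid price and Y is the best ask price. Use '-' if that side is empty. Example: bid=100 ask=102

After op 1 [order #1] limit_buy(price=97, qty=1): fills=none; bids=[#1:1@97] asks=[-]
After op 2 [order #2] limit_sell(price=96, qty=1): fills=#1x#2:1@97; bids=[-] asks=[-]
After op 3 [order #3] limit_sell(price=98, qty=10): fills=none; bids=[-] asks=[#3:10@98]
After op 4 [order #4] limit_sell(price=103, qty=7): fills=none; bids=[-] asks=[#3:10@98 #4:7@103]
After op 5 [order #5] market_buy(qty=8): fills=#5x#3:8@98; bids=[-] asks=[#3:2@98 #4:7@103]
After op 6 [order #6] market_buy(qty=7): fills=#6x#3:2@98 #6x#4:5@103; bids=[-] asks=[#4:2@103]
After op 7 [order #7] limit_buy(price=103, qty=10): fills=#7x#4:2@103; bids=[#7:8@103] asks=[-]
After op 8 [order #8] limit_sell(price=97, qty=1): fills=#7x#8:1@103; bids=[#7:7@103] asks=[-]

Answer: bid=97 ask=-
bid=- ask=-
bid=- ask=98
bid=- ask=98
bid=- ask=98
bid=- ask=103
bid=103 ask=-
bid=103 ask=-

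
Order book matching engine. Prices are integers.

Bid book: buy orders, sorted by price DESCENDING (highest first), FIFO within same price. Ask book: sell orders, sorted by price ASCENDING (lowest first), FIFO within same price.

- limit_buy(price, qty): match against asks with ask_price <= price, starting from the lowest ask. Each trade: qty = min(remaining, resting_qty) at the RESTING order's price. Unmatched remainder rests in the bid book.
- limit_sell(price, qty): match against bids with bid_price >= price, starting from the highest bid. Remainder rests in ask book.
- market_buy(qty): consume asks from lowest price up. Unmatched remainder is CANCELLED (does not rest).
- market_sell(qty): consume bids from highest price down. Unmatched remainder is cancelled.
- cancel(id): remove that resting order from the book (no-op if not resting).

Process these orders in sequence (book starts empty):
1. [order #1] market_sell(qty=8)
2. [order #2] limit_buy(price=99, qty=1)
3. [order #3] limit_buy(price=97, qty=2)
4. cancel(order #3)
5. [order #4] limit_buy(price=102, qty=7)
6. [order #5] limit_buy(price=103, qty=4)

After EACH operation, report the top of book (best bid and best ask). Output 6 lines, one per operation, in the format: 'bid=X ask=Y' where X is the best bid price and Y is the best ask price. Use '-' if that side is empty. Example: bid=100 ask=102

Answer: bid=- ask=-
bid=99 ask=-
bid=99 ask=-
bid=99 ask=-
bid=102 ask=-
bid=103 ask=-

Derivation:
After op 1 [order #1] market_sell(qty=8): fills=none; bids=[-] asks=[-]
After op 2 [order #2] limit_buy(price=99, qty=1): fills=none; bids=[#2:1@99] asks=[-]
After op 3 [order #3] limit_buy(price=97, qty=2): fills=none; bids=[#2:1@99 #3:2@97] asks=[-]
After op 4 cancel(order #3): fills=none; bids=[#2:1@99] asks=[-]
After op 5 [order #4] limit_buy(price=102, qty=7): fills=none; bids=[#4:7@102 #2:1@99] asks=[-]
After op 6 [order #5] limit_buy(price=103, qty=4): fills=none; bids=[#5:4@103 #4:7@102 #2:1@99] asks=[-]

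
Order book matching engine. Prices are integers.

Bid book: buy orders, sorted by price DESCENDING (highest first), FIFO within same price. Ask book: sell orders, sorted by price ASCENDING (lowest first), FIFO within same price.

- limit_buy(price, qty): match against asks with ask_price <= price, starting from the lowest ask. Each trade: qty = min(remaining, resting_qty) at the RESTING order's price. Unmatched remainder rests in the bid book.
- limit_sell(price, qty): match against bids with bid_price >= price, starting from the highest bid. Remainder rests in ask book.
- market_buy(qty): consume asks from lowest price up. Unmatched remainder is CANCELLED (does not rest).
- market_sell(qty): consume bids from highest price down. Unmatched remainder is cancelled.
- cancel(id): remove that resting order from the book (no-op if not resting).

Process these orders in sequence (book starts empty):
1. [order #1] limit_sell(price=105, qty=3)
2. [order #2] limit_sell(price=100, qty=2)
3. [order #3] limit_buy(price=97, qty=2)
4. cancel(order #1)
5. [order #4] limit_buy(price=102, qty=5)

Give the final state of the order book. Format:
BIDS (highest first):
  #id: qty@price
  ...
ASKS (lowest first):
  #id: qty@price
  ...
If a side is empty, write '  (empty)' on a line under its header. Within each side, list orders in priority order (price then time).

After op 1 [order #1] limit_sell(price=105, qty=3): fills=none; bids=[-] asks=[#1:3@105]
After op 2 [order #2] limit_sell(price=100, qty=2): fills=none; bids=[-] asks=[#2:2@100 #1:3@105]
After op 3 [order #3] limit_buy(price=97, qty=2): fills=none; bids=[#3:2@97] asks=[#2:2@100 #1:3@105]
After op 4 cancel(order #1): fills=none; bids=[#3:2@97] asks=[#2:2@100]
After op 5 [order #4] limit_buy(price=102, qty=5): fills=#4x#2:2@100; bids=[#4:3@102 #3:2@97] asks=[-]

Answer: BIDS (highest first):
  #4: 3@102
  #3: 2@97
ASKS (lowest first):
  (empty)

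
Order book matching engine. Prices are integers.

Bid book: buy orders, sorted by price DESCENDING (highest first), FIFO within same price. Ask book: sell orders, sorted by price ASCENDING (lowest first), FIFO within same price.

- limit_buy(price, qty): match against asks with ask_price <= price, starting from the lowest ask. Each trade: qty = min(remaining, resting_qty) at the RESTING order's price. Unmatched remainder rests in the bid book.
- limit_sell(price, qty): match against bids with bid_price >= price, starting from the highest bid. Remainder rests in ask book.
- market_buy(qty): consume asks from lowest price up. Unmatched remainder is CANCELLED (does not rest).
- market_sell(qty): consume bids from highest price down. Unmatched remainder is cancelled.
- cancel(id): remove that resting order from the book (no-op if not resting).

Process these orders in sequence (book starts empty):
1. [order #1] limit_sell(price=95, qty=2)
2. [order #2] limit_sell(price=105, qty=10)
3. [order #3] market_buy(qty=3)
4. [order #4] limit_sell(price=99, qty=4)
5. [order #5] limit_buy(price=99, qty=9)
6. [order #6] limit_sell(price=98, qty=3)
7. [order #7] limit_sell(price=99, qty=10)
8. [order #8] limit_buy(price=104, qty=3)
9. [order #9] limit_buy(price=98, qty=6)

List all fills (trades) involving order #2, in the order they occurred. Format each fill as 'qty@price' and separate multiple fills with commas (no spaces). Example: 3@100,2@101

After op 1 [order #1] limit_sell(price=95, qty=2): fills=none; bids=[-] asks=[#1:2@95]
After op 2 [order #2] limit_sell(price=105, qty=10): fills=none; bids=[-] asks=[#1:2@95 #2:10@105]
After op 3 [order #3] market_buy(qty=3): fills=#3x#1:2@95 #3x#2:1@105; bids=[-] asks=[#2:9@105]
After op 4 [order #4] limit_sell(price=99, qty=4): fills=none; bids=[-] asks=[#4:4@99 #2:9@105]
After op 5 [order #5] limit_buy(price=99, qty=9): fills=#5x#4:4@99; bids=[#5:5@99] asks=[#2:9@105]
After op 6 [order #6] limit_sell(price=98, qty=3): fills=#5x#6:3@99; bids=[#5:2@99] asks=[#2:9@105]
After op 7 [order #7] limit_sell(price=99, qty=10): fills=#5x#7:2@99; bids=[-] asks=[#7:8@99 #2:9@105]
After op 8 [order #8] limit_buy(price=104, qty=3): fills=#8x#7:3@99; bids=[-] asks=[#7:5@99 #2:9@105]
After op 9 [order #9] limit_buy(price=98, qty=6): fills=none; bids=[#9:6@98] asks=[#7:5@99 #2:9@105]

Answer: 1@105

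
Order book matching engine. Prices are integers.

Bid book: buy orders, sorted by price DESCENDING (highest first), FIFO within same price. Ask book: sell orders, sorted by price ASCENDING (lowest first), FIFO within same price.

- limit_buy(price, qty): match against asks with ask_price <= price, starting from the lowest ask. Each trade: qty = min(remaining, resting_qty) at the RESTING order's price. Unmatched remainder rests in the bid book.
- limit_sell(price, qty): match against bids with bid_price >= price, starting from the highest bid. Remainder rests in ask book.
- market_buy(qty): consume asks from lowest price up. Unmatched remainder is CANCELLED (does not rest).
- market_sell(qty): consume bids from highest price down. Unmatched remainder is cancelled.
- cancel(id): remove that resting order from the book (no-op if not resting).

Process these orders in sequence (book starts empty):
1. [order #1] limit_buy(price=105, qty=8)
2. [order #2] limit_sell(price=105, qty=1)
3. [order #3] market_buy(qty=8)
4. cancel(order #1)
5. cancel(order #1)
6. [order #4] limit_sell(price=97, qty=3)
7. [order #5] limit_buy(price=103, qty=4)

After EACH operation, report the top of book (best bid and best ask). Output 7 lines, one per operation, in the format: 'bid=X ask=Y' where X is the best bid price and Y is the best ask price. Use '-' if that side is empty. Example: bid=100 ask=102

After op 1 [order #1] limit_buy(price=105, qty=8): fills=none; bids=[#1:8@105] asks=[-]
After op 2 [order #2] limit_sell(price=105, qty=1): fills=#1x#2:1@105; bids=[#1:7@105] asks=[-]
After op 3 [order #3] market_buy(qty=8): fills=none; bids=[#1:7@105] asks=[-]
After op 4 cancel(order #1): fills=none; bids=[-] asks=[-]
After op 5 cancel(order #1): fills=none; bids=[-] asks=[-]
After op 6 [order #4] limit_sell(price=97, qty=3): fills=none; bids=[-] asks=[#4:3@97]
After op 7 [order #5] limit_buy(price=103, qty=4): fills=#5x#4:3@97; bids=[#5:1@103] asks=[-]

Answer: bid=105 ask=-
bid=105 ask=-
bid=105 ask=-
bid=- ask=-
bid=- ask=-
bid=- ask=97
bid=103 ask=-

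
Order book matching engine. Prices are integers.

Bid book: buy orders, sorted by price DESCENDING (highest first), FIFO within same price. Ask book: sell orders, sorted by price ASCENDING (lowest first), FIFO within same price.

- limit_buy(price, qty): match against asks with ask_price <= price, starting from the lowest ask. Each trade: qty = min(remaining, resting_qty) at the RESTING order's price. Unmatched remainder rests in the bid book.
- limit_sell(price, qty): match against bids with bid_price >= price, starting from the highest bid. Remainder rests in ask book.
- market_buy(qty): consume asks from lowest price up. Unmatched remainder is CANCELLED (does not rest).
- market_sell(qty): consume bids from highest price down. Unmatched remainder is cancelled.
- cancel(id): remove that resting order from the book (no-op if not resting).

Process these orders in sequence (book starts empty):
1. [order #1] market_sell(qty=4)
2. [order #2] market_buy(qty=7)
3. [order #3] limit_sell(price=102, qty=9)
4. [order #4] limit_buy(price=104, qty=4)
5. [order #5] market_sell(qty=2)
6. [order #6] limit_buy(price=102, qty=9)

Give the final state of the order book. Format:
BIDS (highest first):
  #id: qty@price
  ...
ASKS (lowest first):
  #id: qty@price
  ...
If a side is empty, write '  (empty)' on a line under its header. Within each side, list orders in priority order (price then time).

After op 1 [order #1] market_sell(qty=4): fills=none; bids=[-] asks=[-]
After op 2 [order #2] market_buy(qty=7): fills=none; bids=[-] asks=[-]
After op 3 [order #3] limit_sell(price=102, qty=9): fills=none; bids=[-] asks=[#3:9@102]
After op 4 [order #4] limit_buy(price=104, qty=4): fills=#4x#3:4@102; bids=[-] asks=[#3:5@102]
After op 5 [order #5] market_sell(qty=2): fills=none; bids=[-] asks=[#3:5@102]
After op 6 [order #6] limit_buy(price=102, qty=9): fills=#6x#3:5@102; bids=[#6:4@102] asks=[-]

Answer: BIDS (highest first):
  #6: 4@102
ASKS (lowest first):
  (empty)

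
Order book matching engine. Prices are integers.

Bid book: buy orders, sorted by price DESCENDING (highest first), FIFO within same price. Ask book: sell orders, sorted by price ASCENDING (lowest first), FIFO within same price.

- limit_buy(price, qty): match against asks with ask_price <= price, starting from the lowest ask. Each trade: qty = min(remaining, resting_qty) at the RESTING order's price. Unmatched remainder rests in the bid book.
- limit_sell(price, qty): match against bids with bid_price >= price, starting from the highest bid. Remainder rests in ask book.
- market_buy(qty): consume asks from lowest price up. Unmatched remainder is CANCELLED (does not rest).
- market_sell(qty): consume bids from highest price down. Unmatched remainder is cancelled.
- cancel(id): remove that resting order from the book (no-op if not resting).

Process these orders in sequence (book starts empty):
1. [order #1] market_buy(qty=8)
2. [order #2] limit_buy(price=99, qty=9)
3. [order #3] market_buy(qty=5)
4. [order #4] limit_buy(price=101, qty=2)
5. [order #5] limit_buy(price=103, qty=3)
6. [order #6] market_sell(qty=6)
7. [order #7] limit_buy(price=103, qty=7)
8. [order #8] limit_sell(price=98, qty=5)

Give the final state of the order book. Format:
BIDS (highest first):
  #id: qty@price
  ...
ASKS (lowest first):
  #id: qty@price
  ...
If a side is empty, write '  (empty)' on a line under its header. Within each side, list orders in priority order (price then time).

Answer: BIDS (highest first):
  #7: 2@103
  #2: 8@99
ASKS (lowest first):
  (empty)

Derivation:
After op 1 [order #1] market_buy(qty=8): fills=none; bids=[-] asks=[-]
After op 2 [order #2] limit_buy(price=99, qty=9): fills=none; bids=[#2:9@99] asks=[-]
After op 3 [order #3] market_buy(qty=5): fills=none; bids=[#2:9@99] asks=[-]
After op 4 [order #4] limit_buy(price=101, qty=2): fills=none; bids=[#4:2@101 #2:9@99] asks=[-]
After op 5 [order #5] limit_buy(price=103, qty=3): fills=none; bids=[#5:3@103 #4:2@101 #2:9@99] asks=[-]
After op 6 [order #6] market_sell(qty=6): fills=#5x#6:3@103 #4x#6:2@101 #2x#6:1@99; bids=[#2:8@99] asks=[-]
After op 7 [order #7] limit_buy(price=103, qty=7): fills=none; bids=[#7:7@103 #2:8@99] asks=[-]
After op 8 [order #8] limit_sell(price=98, qty=5): fills=#7x#8:5@103; bids=[#7:2@103 #2:8@99] asks=[-]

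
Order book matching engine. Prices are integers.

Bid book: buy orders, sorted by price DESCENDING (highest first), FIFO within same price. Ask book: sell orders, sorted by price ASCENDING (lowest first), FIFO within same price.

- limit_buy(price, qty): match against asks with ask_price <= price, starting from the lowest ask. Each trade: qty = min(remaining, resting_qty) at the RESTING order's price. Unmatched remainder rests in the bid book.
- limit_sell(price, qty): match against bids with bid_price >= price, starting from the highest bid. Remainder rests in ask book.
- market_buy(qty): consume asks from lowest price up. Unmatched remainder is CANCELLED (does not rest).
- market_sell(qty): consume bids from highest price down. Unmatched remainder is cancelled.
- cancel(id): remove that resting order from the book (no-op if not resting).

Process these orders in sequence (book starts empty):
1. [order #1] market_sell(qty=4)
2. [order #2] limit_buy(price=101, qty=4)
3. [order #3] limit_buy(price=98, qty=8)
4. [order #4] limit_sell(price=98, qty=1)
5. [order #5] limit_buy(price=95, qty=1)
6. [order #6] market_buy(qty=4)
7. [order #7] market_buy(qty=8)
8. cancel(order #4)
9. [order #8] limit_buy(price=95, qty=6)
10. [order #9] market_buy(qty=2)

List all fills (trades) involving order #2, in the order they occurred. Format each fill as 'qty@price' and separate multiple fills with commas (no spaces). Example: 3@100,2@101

Answer: 1@101

Derivation:
After op 1 [order #1] market_sell(qty=4): fills=none; bids=[-] asks=[-]
After op 2 [order #2] limit_buy(price=101, qty=4): fills=none; bids=[#2:4@101] asks=[-]
After op 3 [order #3] limit_buy(price=98, qty=8): fills=none; bids=[#2:4@101 #3:8@98] asks=[-]
After op 4 [order #4] limit_sell(price=98, qty=1): fills=#2x#4:1@101; bids=[#2:3@101 #3:8@98] asks=[-]
After op 5 [order #5] limit_buy(price=95, qty=1): fills=none; bids=[#2:3@101 #3:8@98 #5:1@95] asks=[-]
After op 6 [order #6] market_buy(qty=4): fills=none; bids=[#2:3@101 #3:8@98 #5:1@95] asks=[-]
After op 7 [order #7] market_buy(qty=8): fills=none; bids=[#2:3@101 #3:8@98 #5:1@95] asks=[-]
After op 8 cancel(order #4): fills=none; bids=[#2:3@101 #3:8@98 #5:1@95] asks=[-]
After op 9 [order #8] limit_buy(price=95, qty=6): fills=none; bids=[#2:3@101 #3:8@98 #5:1@95 #8:6@95] asks=[-]
After op 10 [order #9] market_buy(qty=2): fills=none; bids=[#2:3@101 #3:8@98 #5:1@95 #8:6@95] asks=[-]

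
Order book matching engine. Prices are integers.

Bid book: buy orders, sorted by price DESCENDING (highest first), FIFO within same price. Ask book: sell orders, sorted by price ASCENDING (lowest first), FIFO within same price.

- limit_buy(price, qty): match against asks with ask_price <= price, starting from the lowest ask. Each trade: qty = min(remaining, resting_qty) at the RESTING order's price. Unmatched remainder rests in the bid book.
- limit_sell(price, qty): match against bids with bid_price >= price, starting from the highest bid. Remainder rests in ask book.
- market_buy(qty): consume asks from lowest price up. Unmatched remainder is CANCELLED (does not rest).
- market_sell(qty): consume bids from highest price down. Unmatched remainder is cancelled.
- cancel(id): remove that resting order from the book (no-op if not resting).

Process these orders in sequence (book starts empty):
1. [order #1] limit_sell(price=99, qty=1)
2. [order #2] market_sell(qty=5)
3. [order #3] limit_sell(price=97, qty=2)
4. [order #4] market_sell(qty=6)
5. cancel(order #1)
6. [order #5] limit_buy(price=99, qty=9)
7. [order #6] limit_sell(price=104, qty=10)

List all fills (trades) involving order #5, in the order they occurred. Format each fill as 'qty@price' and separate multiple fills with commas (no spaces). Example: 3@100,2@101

Answer: 2@97

Derivation:
After op 1 [order #1] limit_sell(price=99, qty=1): fills=none; bids=[-] asks=[#1:1@99]
After op 2 [order #2] market_sell(qty=5): fills=none; bids=[-] asks=[#1:1@99]
After op 3 [order #3] limit_sell(price=97, qty=2): fills=none; bids=[-] asks=[#3:2@97 #1:1@99]
After op 4 [order #4] market_sell(qty=6): fills=none; bids=[-] asks=[#3:2@97 #1:1@99]
After op 5 cancel(order #1): fills=none; bids=[-] asks=[#3:2@97]
After op 6 [order #5] limit_buy(price=99, qty=9): fills=#5x#3:2@97; bids=[#5:7@99] asks=[-]
After op 7 [order #6] limit_sell(price=104, qty=10): fills=none; bids=[#5:7@99] asks=[#6:10@104]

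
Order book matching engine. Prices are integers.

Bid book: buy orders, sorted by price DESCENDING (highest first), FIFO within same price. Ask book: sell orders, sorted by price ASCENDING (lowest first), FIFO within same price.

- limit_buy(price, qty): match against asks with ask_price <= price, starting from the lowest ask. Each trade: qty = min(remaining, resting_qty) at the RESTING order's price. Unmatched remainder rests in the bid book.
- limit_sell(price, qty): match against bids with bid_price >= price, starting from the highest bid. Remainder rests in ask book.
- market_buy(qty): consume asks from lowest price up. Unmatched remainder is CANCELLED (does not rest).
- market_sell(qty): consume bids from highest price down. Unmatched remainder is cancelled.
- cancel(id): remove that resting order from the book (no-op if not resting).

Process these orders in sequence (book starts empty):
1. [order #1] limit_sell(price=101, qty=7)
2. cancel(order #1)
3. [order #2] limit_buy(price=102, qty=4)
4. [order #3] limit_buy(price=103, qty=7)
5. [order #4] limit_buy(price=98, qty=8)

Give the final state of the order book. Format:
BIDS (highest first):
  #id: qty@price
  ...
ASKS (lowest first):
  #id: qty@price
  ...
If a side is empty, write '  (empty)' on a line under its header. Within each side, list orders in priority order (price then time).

Answer: BIDS (highest first):
  #3: 7@103
  #2: 4@102
  #4: 8@98
ASKS (lowest first):
  (empty)

Derivation:
After op 1 [order #1] limit_sell(price=101, qty=7): fills=none; bids=[-] asks=[#1:7@101]
After op 2 cancel(order #1): fills=none; bids=[-] asks=[-]
After op 3 [order #2] limit_buy(price=102, qty=4): fills=none; bids=[#2:4@102] asks=[-]
After op 4 [order #3] limit_buy(price=103, qty=7): fills=none; bids=[#3:7@103 #2:4@102] asks=[-]
After op 5 [order #4] limit_buy(price=98, qty=8): fills=none; bids=[#3:7@103 #2:4@102 #4:8@98] asks=[-]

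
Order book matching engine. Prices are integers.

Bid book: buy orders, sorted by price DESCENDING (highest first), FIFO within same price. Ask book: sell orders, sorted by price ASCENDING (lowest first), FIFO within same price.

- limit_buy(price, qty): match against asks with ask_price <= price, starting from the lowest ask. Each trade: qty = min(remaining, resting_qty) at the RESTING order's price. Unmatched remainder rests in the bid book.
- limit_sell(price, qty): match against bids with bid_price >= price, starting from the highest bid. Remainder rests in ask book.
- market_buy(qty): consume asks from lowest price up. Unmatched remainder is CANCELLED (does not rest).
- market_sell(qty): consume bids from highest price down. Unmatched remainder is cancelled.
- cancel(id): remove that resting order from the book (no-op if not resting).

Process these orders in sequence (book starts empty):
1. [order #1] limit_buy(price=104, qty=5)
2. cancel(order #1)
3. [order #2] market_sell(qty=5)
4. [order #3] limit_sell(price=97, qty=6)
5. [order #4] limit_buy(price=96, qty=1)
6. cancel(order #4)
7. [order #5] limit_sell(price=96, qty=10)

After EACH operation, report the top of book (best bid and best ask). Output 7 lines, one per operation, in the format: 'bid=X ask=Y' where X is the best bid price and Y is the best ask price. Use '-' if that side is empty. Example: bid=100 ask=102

Answer: bid=104 ask=-
bid=- ask=-
bid=- ask=-
bid=- ask=97
bid=96 ask=97
bid=- ask=97
bid=- ask=96

Derivation:
After op 1 [order #1] limit_buy(price=104, qty=5): fills=none; bids=[#1:5@104] asks=[-]
After op 2 cancel(order #1): fills=none; bids=[-] asks=[-]
After op 3 [order #2] market_sell(qty=5): fills=none; bids=[-] asks=[-]
After op 4 [order #3] limit_sell(price=97, qty=6): fills=none; bids=[-] asks=[#3:6@97]
After op 5 [order #4] limit_buy(price=96, qty=1): fills=none; bids=[#4:1@96] asks=[#3:6@97]
After op 6 cancel(order #4): fills=none; bids=[-] asks=[#3:6@97]
After op 7 [order #5] limit_sell(price=96, qty=10): fills=none; bids=[-] asks=[#5:10@96 #3:6@97]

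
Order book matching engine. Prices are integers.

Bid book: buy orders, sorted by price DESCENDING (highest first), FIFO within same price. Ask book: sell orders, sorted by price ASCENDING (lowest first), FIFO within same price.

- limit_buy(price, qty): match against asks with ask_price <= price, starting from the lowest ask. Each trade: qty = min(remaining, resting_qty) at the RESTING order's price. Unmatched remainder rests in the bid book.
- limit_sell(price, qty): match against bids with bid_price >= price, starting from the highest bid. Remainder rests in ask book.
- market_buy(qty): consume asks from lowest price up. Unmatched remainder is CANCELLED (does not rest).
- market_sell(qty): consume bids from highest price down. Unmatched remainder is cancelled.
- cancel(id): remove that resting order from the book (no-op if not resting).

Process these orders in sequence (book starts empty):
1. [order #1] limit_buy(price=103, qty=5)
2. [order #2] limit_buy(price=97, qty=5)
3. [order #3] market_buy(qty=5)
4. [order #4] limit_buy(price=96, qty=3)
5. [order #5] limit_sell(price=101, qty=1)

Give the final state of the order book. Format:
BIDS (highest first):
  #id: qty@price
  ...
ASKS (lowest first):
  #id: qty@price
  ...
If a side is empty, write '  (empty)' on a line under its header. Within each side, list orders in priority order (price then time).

Answer: BIDS (highest first):
  #1: 4@103
  #2: 5@97
  #4: 3@96
ASKS (lowest first):
  (empty)

Derivation:
After op 1 [order #1] limit_buy(price=103, qty=5): fills=none; bids=[#1:5@103] asks=[-]
After op 2 [order #2] limit_buy(price=97, qty=5): fills=none; bids=[#1:5@103 #2:5@97] asks=[-]
After op 3 [order #3] market_buy(qty=5): fills=none; bids=[#1:5@103 #2:5@97] asks=[-]
After op 4 [order #4] limit_buy(price=96, qty=3): fills=none; bids=[#1:5@103 #2:5@97 #4:3@96] asks=[-]
After op 5 [order #5] limit_sell(price=101, qty=1): fills=#1x#5:1@103; bids=[#1:4@103 #2:5@97 #4:3@96] asks=[-]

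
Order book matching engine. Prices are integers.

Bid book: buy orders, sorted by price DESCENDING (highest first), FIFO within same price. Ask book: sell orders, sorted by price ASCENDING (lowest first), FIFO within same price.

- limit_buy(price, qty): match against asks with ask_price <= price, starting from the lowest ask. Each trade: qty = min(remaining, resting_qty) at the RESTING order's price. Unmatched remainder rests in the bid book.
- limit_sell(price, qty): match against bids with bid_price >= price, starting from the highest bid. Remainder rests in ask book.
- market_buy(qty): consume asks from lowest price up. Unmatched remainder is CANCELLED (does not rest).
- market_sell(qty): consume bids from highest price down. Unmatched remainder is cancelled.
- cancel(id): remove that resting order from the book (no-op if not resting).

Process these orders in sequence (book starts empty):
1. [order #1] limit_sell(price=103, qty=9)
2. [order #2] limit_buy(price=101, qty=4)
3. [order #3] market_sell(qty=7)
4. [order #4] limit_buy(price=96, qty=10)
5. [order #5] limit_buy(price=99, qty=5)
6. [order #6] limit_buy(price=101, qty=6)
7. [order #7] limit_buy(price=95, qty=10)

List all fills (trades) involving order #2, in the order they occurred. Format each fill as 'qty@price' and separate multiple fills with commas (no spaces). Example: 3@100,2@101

Answer: 4@101

Derivation:
After op 1 [order #1] limit_sell(price=103, qty=9): fills=none; bids=[-] asks=[#1:9@103]
After op 2 [order #2] limit_buy(price=101, qty=4): fills=none; bids=[#2:4@101] asks=[#1:9@103]
After op 3 [order #3] market_sell(qty=7): fills=#2x#3:4@101; bids=[-] asks=[#1:9@103]
After op 4 [order #4] limit_buy(price=96, qty=10): fills=none; bids=[#4:10@96] asks=[#1:9@103]
After op 5 [order #5] limit_buy(price=99, qty=5): fills=none; bids=[#5:5@99 #4:10@96] asks=[#1:9@103]
After op 6 [order #6] limit_buy(price=101, qty=6): fills=none; bids=[#6:6@101 #5:5@99 #4:10@96] asks=[#1:9@103]
After op 7 [order #7] limit_buy(price=95, qty=10): fills=none; bids=[#6:6@101 #5:5@99 #4:10@96 #7:10@95] asks=[#1:9@103]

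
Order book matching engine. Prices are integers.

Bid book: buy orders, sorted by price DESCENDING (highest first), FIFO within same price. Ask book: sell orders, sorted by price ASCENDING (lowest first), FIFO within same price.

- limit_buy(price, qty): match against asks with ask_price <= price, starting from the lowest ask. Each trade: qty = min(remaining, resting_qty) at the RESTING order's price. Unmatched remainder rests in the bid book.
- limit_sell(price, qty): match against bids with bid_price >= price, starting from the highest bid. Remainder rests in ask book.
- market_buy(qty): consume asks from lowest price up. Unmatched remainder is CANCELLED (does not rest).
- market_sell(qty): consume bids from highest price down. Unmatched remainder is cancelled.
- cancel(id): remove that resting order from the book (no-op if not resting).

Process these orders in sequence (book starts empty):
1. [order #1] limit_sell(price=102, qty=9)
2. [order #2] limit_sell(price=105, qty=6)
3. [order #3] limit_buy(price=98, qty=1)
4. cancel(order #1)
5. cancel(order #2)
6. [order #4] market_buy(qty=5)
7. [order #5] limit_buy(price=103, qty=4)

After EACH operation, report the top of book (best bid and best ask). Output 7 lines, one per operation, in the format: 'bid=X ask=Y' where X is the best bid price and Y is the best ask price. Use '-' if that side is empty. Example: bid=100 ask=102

After op 1 [order #1] limit_sell(price=102, qty=9): fills=none; bids=[-] asks=[#1:9@102]
After op 2 [order #2] limit_sell(price=105, qty=6): fills=none; bids=[-] asks=[#1:9@102 #2:6@105]
After op 3 [order #3] limit_buy(price=98, qty=1): fills=none; bids=[#3:1@98] asks=[#1:9@102 #2:6@105]
After op 4 cancel(order #1): fills=none; bids=[#3:1@98] asks=[#2:6@105]
After op 5 cancel(order #2): fills=none; bids=[#3:1@98] asks=[-]
After op 6 [order #4] market_buy(qty=5): fills=none; bids=[#3:1@98] asks=[-]
After op 7 [order #5] limit_buy(price=103, qty=4): fills=none; bids=[#5:4@103 #3:1@98] asks=[-]

Answer: bid=- ask=102
bid=- ask=102
bid=98 ask=102
bid=98 ask=105
bid=98 ask=-
bid=98 ask=-
bid=103 ask=-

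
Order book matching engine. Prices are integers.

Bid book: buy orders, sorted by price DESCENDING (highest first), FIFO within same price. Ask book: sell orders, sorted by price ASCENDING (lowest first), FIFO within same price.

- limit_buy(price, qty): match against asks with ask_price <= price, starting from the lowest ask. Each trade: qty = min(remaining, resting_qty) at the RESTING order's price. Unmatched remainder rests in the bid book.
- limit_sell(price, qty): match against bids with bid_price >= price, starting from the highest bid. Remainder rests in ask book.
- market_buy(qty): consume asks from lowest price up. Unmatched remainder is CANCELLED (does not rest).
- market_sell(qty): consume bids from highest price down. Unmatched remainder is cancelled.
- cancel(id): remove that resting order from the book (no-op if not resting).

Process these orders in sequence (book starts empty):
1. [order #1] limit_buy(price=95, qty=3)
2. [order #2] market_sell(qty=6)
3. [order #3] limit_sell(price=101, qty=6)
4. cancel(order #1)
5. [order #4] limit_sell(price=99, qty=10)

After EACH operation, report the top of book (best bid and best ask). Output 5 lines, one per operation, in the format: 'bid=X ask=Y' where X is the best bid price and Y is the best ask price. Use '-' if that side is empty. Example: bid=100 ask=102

Answer: bid=95 ask=-
bid=- ask=-
bid=- ask=101
bid=- ask=101
bid=- ask=99

Derivation:
After op 1 [order #1] limit_buy(price=95, qty=3): fills=none; bids=[#1:3@95] asks=[-]
After op 2 [order #2] market_sell(qty=6): fills=#1x#2:3@95; bids=[-] asks=[-]
After op 3 [order #3] limit_sell(price=101, qty=6): fills=none; bids=[-] asks=[#3:6@101]
After op 4 cancel(order #1): fills=none; bids=[-] asks=[#3:6@101]
After op 5 [order #4] limit_sell(price=99, qty=10): fills=none; bids=[-] asks=[#4:10@99 #3:6@101]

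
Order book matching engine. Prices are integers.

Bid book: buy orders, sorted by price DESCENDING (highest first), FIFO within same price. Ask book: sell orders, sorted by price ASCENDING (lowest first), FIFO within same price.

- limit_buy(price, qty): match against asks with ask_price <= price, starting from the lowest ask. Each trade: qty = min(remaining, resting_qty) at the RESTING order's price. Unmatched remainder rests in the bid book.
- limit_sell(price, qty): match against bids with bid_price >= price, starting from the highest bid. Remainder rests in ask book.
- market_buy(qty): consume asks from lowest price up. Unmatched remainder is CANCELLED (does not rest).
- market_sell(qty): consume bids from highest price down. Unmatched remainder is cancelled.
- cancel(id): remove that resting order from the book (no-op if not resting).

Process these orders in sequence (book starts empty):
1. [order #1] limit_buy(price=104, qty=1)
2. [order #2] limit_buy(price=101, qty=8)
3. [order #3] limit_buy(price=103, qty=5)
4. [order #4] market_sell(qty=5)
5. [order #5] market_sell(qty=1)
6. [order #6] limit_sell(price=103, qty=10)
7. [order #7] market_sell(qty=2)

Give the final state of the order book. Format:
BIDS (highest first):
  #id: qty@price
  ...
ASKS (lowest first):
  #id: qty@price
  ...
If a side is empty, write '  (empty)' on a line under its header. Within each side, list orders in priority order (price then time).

Answer: BIDS (highest first):
  #2: 6@101
ASKS (lowest first):
  #6: 10@103

Derivation:
After op 1 [order #1] limit_buy(price=104, qty=1): fills=none; bids=[#1:1@104] asks=[-]
After op 2 [order #2] limit_buy(price=101, qty=8): fills=none; bids=[#1:1@104 #2:8@101] asks=[-]
After op 3 [order #3] limit_buy(price=103, qty=5): fills=none; bids=[#1:1@104 #3:5@103 #2:8@101] asks=[-]
After op 4 [order #4] market_sell(qty=5): fills=#1x#4:1@104 #3x#4:4@103; bids=[#3:1@103 #2:8@101] asks=[-]
After op 5 [order #5] market_sell(qty=1): fills=#3x#5:1@103; bids=[#2:8@101] asks=[-]
After op 6 [order #6] limit_sell(price=103, qty=10): fills=none; bids=[#2:8@101] asks=[#6:10@103]
After op 7 [order #7] market_sell(qty=2): fills=#2x#7:2@101; bids=[#2:6@101] asks=[#6:10@103]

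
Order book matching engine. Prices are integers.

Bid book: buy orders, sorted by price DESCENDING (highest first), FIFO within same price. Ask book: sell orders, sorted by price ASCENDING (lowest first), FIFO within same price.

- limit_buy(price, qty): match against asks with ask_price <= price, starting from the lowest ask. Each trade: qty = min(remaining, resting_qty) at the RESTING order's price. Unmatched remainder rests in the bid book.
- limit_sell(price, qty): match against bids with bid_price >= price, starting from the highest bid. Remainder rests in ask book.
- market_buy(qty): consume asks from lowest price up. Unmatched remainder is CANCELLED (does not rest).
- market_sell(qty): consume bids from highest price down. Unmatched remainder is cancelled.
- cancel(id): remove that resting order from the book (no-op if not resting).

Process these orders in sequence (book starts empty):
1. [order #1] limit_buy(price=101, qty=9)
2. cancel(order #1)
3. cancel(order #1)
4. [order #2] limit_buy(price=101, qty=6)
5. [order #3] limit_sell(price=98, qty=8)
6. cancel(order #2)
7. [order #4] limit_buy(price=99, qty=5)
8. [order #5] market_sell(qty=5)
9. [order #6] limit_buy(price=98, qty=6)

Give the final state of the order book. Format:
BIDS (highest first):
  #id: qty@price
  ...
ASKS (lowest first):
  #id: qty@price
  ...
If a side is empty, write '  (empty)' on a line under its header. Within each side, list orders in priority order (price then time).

After op 1 [order #1] limit_buy(price=101, qty=9): fills=none; bids=[#1:9@101] asks=[-]
After op 2 cancel(order #1): fills=none; bids=[-] asks=[-]
After op 3 cancel(order #1): fills=none; bids=[-] asks=[-]
After op 4 [order #2] limit_buy(price=101, qty=6): fills=none; bids=[#2:6@101] asks=[-]
After op 5 [order #3] limit_sell(price=98, qty=8): fills=#2x#3:6@101; bids=[-] asks=[#3:2@98]
After op 6 cancel(order #2): fills=none; bids=[-] asks=[#3:2@98]
After op 7 [order #4] limit_buy(price=99, qty=5): fills=#4x#3:2@98; bids=[#4:3@99] asks=[-]
After op 8 [order #5] market_sell(qty=5): fills=#4x#5:3@99; bids=[-] asks=[-]
After op 9 [order #6] limit_buy(price=98, qty=6): fills=none; bids=[#6:6@98] asks=[-]

Answer: BIDS (highest first):
  #6: 6@98
ASKS (lowest first):
  (empty)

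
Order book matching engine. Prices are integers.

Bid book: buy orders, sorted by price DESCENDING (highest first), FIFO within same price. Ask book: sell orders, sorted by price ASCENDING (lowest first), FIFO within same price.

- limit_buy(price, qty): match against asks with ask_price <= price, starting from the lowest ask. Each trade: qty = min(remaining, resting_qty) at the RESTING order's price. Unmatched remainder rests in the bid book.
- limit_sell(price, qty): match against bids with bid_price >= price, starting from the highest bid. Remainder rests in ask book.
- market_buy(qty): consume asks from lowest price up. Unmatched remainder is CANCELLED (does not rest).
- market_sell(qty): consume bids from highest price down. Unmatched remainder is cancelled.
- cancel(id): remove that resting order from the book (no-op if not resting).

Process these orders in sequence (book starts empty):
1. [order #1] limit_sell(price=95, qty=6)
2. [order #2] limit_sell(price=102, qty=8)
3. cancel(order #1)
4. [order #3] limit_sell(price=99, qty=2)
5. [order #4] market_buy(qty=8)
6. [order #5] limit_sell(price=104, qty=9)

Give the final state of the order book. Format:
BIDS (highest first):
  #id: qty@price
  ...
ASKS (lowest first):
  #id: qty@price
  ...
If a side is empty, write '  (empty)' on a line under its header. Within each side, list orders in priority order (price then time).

Answer: BIDS (highest first):
  (empty)
ASKS (lowest first):
  #2: 2@102
  #5: 9@104

Derivation:
After op 1 [order #1] limit_sell(price=95, qty=6): fills=none; bids=[-] asks=[#1:6@95]
After op 2 [order #2] limit_sell(price=102, qty=8): fills=none; bids=[-] asks=[#1:6@95 #2:8@102]
After op 3 cancel(order #1): fills=none; bids=[-] asks=[#2:8@102]
After op 4 [order #3] limit_sell(price=99, qty=2): fills=none; bids=[-] asks=[#3:2@99 #2:8@102]
After op 5 [order #4] market_buy(qty=8): fills=#4x#3:2@99 #4x#2:6@102; bids=[-] asks=[#2:2@102]
After op 6 [order #5] limit_sell(price=104, qty=9): fills=none; bids=[-] asks=[#2:2@102 #5:9@104]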